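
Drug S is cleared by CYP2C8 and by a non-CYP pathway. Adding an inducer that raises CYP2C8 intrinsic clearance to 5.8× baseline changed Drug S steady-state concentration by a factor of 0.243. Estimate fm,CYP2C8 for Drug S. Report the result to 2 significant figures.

CL'/CL = 1 / 0.243 = 4.115
5.8·fm + (1 − fm) = 4.115
fm = (4.115 − 1) / (5.8 − 1) = 0.65

0.65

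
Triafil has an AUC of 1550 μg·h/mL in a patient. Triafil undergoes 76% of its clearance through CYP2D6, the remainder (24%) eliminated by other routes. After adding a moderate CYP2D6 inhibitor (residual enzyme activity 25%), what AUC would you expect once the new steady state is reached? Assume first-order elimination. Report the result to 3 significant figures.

CYP2D6: 0.76 × 0.25 = 0.19
Other: 0.24 (unchanged)
Relative clearance = 0.19 + 0.24 = 0.43.
With dosing unchanged, AUC scales as 1/CL: 1550 / 0.43 = 3.60 × 10³ μg·h/mL.

3.60 × 10³ μg·h/mL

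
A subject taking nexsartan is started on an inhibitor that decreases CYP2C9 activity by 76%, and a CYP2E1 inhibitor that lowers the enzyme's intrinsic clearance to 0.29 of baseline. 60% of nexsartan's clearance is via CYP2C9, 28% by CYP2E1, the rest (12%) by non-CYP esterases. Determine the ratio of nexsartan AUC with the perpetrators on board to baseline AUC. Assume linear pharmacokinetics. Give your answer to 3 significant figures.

2.90

The CYP2C9 pathway (60% of clearance) drops to 0.24× activity: 0.6 × 0.24 = 0.144.
The CYP2E1 pathway (28% of clearance) is reduced to 0.29× activity: 0.28 × 0.29 = 0.0812.
Non-CYP routes (12%) are unchanged.
New clearance relative to baseline: 0.144 + 0.0812 + 0.12 = 0.3452.
AUC ∝ 1/CL: fold-change = 1 / 0.3452 = 2.90.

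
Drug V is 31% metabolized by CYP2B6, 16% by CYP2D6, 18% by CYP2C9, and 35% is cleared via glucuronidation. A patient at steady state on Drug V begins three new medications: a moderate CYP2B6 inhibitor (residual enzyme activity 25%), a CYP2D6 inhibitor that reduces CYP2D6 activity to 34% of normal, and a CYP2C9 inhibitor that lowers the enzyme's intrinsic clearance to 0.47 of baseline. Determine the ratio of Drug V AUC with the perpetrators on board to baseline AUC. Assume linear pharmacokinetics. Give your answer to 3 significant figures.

1.77

The CYP2B6 pathway (31% of clearance) drops to 0.25× activity: 0.31 × 0.25 = 0.0775.
The CYP2D6 pathway (16% of clearance) falls to 0.34× activity: 0.16 × 0.34 = 0.0544.
The CYP2C9 pathway (18% of clearance) is reduced to 0.47× activity: 0.18 × 0.47 = 0.0846.
The remaining 35% of clearance is unaffected.
Relative clearance = 0.0775 + 0.0544 + 0.0846 + 0.35 = 0.5665.
Net AUC ratio = 1 / 0.5665 = 1.77.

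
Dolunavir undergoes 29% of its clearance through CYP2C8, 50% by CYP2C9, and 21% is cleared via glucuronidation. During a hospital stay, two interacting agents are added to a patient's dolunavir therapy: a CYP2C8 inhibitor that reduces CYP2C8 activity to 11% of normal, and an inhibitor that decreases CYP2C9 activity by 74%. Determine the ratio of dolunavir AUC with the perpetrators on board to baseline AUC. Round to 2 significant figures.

CYP2C8: 0.29 × 0.11 = 0.0319
CYP2C9: 0.5 × 0.26 = 0.13
Other: 0.21 (unchanged)
CL_new/CL_old = 0.0319 + 0.13 + 0.21 = 0.3719.
Because AUC varies inversely with clearance, the combined effect is 1 / 0.3719 = 2.7.

2.7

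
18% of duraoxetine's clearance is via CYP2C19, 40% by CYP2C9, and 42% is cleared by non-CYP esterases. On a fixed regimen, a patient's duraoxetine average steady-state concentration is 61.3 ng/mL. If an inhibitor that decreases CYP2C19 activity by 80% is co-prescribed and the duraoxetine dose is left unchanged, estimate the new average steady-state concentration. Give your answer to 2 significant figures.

72 ng/mL

The CYP2C19 pathway (18% of clearance) is reduced to 0.2× activity: 0.18 × 0.2 = 0.036.
CYP2C9 (40%) and the residual 42% are unaffected.
Relative clearance = 0.036 + 0.4 + 0.42 = 0.856.
With dosing unchanged, average steady-state concentration scales as 1/CL: 61.3 / 0.856 = 72 ng/mL.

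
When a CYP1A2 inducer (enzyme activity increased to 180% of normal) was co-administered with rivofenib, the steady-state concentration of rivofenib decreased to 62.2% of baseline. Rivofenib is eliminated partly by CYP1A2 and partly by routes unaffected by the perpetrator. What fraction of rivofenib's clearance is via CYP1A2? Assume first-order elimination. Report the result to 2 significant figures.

0.76

Let x = fm,CYP1A2. Because steady-state concentration ∝ 1/CL, relative clearance rose to 1/0.622 = 1.608.
Setting x·1.8 + (1 − x) = 1.608 and solving: x = (1.608 − 1)/(1.8 − 1) = 0.76.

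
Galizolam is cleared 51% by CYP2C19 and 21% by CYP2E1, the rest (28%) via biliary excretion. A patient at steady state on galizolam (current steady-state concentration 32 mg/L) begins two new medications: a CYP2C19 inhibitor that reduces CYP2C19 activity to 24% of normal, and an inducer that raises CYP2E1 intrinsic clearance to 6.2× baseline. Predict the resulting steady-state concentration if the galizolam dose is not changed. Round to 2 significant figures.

19 mg/L

The CYP2C19 pathway (51% of clearance) drops to 0.24× activity: 0.51 × 0.24 = 0.1224.
The CYP2E1 pathway (21% of clearance) is boosted to 6.2× activity: 0.21 × 6.2 = 1.302.
The remaining 28% of clearance is unaffected.
New clearance relative to baseline: 0.1224 + 1.302 + 0.28 = 1.7044.
Steady-state concentration ∝ 1/CL: new value = 32 / 1.7044 = 19 mg/L.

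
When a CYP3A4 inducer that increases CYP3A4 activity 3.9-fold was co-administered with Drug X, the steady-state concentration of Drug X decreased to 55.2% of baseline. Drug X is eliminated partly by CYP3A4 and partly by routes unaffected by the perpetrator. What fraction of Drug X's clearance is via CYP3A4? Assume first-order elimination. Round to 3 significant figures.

0.280

Let x = fm,CYP3A4. Because steady-state concentration ∝ 1/CL, relative clearance rose to 1/0.552 = 1.812.
Only the CYP3A4 route changed, so 1.812 = x·3.9 + (1 − x), giving x = 0.280.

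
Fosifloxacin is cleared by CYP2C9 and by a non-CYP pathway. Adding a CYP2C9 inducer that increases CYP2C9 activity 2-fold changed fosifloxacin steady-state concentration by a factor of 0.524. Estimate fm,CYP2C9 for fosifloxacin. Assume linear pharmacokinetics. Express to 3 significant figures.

0.908

Let fm be the CYP2C9 fraction. New clearance relative to baseline = fm × 2 + (1 − fm).
Steady-state concentration ratio = 1 / (new CL fraction), so new CL fraction = 1 / 0.524 = 1.908.
fm × 2 + 1 − fm = 1.908  ⇒  fm × (2 − 1) = 0.9084  ⇒  fm = 0.908.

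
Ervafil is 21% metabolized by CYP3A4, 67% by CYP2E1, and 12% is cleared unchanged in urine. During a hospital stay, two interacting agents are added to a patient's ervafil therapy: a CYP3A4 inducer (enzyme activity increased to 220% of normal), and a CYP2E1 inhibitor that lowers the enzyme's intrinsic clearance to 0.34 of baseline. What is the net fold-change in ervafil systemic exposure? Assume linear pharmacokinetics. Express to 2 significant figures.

The CYP3A4 pathway (21% of clearance) increases to 2.2× activity: 0.21 × 2.2 = 0.462.
The CYP2E1 pathway (67% of clearance) falls to 0.34× activity: 0.67 × 0.34 = 0.2278.
The remaining 12% of clearance is unaffected.
New clearance relative to baseline: 0.462 + 0.2278 + 0.12 = 0.8098.
Systemic exposure ∝ 1/CL: fold-change = 1 / 0.8098 = 1.2.

1.2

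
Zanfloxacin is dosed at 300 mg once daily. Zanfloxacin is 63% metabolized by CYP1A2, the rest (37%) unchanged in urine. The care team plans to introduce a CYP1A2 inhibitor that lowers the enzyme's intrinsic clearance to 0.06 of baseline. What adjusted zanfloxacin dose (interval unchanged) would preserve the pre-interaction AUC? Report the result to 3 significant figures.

CYP1A2: 0.63 × 0.06 = 0.0378
Other: 0.37 (unchanged)
Relative clearance = 0.0378 + 0.37 = 0.4078.
To maintain the same steady-state level, dose must scale with clearance: new dose = 300 × 0.4078 = 122 mg.

122 mg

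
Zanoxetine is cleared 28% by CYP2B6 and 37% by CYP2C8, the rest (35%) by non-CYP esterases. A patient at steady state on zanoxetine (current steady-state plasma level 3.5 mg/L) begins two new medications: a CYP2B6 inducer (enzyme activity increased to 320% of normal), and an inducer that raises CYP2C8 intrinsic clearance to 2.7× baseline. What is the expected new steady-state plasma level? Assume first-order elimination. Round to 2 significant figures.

1.6 mg/L

The CYP2B6 pathway (28% of clearance) is boosted to 3.2× activity: 0.28 × 3.2 = 0.896.
The CYP2C8 pathway (37% of clearance) is boosted to 2.7× activity: 0.37 × 2.7 = 0.999.
The remaining 35% of clearance is unaffected.
Relative clearance = 0.896 + 0.999 + 0.35 = 2.245.
Steady-state plasma level ∝ 1/CL: new value = 3.5 / 2.245 = 1.6 mg/L.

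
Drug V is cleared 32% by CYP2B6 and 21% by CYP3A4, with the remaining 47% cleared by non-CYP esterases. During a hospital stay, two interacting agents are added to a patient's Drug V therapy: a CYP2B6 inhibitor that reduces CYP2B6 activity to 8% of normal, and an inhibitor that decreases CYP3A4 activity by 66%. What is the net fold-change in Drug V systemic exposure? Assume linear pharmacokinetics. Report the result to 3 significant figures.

CYP2B6: 0.32 × 0.08 = 0.0256
CYP3A4: 0.21 × 0.34 = 0.0714
Other: 0.47 (unchanged)
CL_new/CL_old = 0.0256 + 0.0714 + 0.47 = 0.567.
Because systemic exposure varies inversely with clearance, the combined effect is 1 / 0.567 = 1.76.

1.76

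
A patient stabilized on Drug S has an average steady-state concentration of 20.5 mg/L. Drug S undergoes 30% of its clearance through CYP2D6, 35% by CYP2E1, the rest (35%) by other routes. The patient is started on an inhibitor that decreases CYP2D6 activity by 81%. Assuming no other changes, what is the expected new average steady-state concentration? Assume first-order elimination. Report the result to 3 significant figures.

27.1 mg/L

The CYP2D6 pathway (30% of clearance) falls to 0.19× activity: 0.3 × 0.19 = 0.057.
CYP2E1 (35%) and the residual 35% are unaffected.
Relative clearance = 0.057 + 0.35 + 0.35 = 0.757.
New average steady-state concentration = baseline ÷ relative clearance = 20.5 / 0.757 = 27.1 mg/L.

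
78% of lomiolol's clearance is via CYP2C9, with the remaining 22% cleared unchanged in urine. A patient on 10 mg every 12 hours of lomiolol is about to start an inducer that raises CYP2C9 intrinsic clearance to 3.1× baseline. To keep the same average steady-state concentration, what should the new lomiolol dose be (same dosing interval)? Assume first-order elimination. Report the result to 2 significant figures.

CYP2C9: 0.78 × 3.1 = 2.418
Other: 0.22 (unchanged)
Relative clearance = 2.418 + 0.22 = 2.638.
To maintain the same steady-state level, dose must scale with clearance: new dose = 10 × 2.638 = 26 mg.

26 mg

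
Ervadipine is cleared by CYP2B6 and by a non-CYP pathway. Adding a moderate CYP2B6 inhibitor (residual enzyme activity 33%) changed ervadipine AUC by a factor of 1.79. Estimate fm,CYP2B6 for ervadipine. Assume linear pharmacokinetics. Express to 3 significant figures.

Call the CYP2B6 fraction fm. After the interaction, CL_new/CL_old = fm × 0.33 + (1 − fm).
AUC ratio = 1 / (new CL fraction), so new CL fraction = 1 / 1.79 = 0.5587.
fm × 0.33 + 1 − fm = 0.5587  ⇒  fm × (0.33 − 1) = −0.4413  ⇒  fm = 0.659.

0.659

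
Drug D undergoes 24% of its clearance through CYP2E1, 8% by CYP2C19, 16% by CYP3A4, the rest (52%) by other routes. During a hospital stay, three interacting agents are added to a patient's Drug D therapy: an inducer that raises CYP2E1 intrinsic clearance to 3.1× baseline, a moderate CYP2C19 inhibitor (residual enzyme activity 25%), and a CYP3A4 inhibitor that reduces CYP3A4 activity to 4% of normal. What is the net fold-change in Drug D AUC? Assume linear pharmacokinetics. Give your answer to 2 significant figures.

The CYP2E1 pathway (24% of clearance) increases to 3.1× activity: 0.24 × 3.1 = 0.744.
The CYP2C19 pathway (8% of clearance) is reduced to 0.25× activity: 0.08 × 0.25 = 0.02.
The CYP3A4 pathway (16% of clearance) falls to 0.04× activity: 0.16 × 0.04 = 0.0064.
The remaining 52% of clearance is unaffected.
Relative clearance = 0.744 + 0.02 + 0.0064 + 0.52 = 1.2904.
AUC ∝ 1/CL: fold-change = 1 / 1.2904 = 0.77.

0.77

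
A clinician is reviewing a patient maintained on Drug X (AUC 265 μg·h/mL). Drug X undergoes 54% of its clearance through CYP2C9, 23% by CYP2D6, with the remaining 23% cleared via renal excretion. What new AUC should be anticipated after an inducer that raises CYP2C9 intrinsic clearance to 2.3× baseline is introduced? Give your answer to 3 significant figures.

The CYP2C9 pathway (54% of clearance) is boosted to 2.3× activity: 0.54 × 2.3 = 1.242.
CYP2D6 (23%) and the residual 23% are unaffected.
New clearance relative to baseline: 1.242 + 0.23 + 0.23 = 1.702.
AUC ∝ 1/CL, so new value = 265 / 1.702 = 156 μg·h/mL.

156 μg·h/mL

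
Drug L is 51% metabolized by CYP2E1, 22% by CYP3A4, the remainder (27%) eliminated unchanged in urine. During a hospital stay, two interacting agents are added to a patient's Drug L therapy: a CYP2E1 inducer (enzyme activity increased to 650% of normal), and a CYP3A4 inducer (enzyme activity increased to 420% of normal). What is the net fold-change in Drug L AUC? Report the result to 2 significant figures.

CYP2E1: 0.51 × 6.5 = 3.315
CYP3A4: 0.22 × 4.2 = 0.924
Other: 0.27 (unchanged)
New clearance relative to baseline: 3.315 + 0.924 + 0.27 = 4.509.
AUC ∝ 1/CL: fold-change = 1 / 4.509 = 0.22.

0.22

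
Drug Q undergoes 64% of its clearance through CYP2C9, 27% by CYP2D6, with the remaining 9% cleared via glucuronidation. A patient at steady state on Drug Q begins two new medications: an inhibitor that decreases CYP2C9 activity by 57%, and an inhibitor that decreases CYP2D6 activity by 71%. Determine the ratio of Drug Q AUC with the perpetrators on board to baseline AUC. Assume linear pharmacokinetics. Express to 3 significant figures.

CYP2C9: 0.64 × 0.43 = 0.2752
CYP2D6: 0.27 × 0.29 = 0.0783
Other: 0.09 (unchanged)
CL_new/CL_old = 0.2752 + 0.0783 + 0.09 = 0.4435.
AUC ∝ 1/CL: fold-change = 1 / 0.4435 = 2.25.

2.25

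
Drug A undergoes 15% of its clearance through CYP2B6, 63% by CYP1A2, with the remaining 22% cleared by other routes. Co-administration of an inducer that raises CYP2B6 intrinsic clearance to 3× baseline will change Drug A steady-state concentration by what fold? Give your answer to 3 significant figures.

The CYP2B6 pathway (15% of clearance) rises to 3× activity: 0.15 × 3 = 0.45.
CYP1A2 (63%) and the residual 22% are unaffected.
Relative clearance = 0.45 + 0.63 + 0.22 = 1.3.
Since steady-state concentration ∝ 1/CL, the ratio is 1 / 1.3 = 0.769.

0.769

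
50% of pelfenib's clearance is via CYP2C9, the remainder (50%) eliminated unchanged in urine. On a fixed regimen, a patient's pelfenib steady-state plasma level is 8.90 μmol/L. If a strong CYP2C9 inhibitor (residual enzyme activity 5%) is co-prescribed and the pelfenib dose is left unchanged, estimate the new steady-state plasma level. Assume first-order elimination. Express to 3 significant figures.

17.0 μmol/L

CYP2C9: 0.5 × 0.05 = 0.025
Other: 0.5 (unchanged)
CL_new/CL_old = 0.025 + 0.5 = 0.525.
With dosing unchanged, steady-state plasma level scales as 1/CL: 8.90 / 0.525 = 17.0 μmol/L.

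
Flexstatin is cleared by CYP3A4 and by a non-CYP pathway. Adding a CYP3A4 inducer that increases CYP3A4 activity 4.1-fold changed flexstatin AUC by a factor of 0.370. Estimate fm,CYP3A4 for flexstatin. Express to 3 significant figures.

CL'/CL = 1 / 0.370 = 2.703
4.1·fm + (1 − fm) = 2.703
fm = (2.703 − 1) / (4.1 − 1) = 0.549

0.549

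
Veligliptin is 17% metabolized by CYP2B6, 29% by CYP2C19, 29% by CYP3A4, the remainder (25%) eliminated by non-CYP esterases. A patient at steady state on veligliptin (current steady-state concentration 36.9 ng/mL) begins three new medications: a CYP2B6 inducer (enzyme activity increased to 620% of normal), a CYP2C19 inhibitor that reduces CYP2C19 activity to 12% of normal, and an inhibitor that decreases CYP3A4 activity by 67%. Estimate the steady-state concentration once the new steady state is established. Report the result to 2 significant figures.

The CYP2B6 pathway (17% of clearance) increases to 6.2× activity: 0.17 × 6.2 = 1.054.
The CYP2C19 pathway (29% of clearance) is reduced to 0.12× activity: 0.29 × 0.12 = 0.0348.
The CYP3A4 pathway (29% of clearance) drops to 0.33× activity: 0.29 × 0.33 = 0.0957.
Non-CYP routes (25%) are unchanged.
CL_new/CL_old = 1.054 + 0.0348 + 0.0957 + 0.25 = 1.4345.
New steady-state concentration = 36.9 / 1.4345 = 26 ng/mL (concentration scales inversely with clearance).

26 ng/mL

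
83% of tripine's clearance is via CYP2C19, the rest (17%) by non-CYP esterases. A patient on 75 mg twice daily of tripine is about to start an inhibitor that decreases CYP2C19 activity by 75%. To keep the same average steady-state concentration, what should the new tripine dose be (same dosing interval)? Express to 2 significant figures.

The CYP2C19 pathway (83% of clearance) falls to 0.25× activity: 0.83 × 0.25 = 0.2075.
The remaining 17% of clearance is unaffected.
Relative clearance = 0.2075 + 0.17 = 0.3775.
To maintain the same steady-state level, dose must scale with clearance: new dose = 75 × 0.3775 = 28 mg.

28 mg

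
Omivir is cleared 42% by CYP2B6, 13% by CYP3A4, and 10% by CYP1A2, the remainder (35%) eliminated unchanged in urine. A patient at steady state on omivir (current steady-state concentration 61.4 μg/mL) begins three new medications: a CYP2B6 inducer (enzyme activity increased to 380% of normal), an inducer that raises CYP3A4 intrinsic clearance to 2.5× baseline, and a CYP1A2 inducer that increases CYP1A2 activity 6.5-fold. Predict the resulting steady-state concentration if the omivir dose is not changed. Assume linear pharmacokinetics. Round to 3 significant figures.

21.0 μg/mL

CYP2B6: 0.42 × 3.8 = 1.596
CYP3A4: 0.13 × 2.5 = 0.325
CYP1A2: 0.1 × 6.5 = 0.65
Other: 0.35 (unchanged)
Relative clearance = 1.596 + 0.325 + 0.65 + 0.35 = 2.921.
Dividing the baseline by the relative clearance: 61.4 / 2.921 = 21.0 μg/mL.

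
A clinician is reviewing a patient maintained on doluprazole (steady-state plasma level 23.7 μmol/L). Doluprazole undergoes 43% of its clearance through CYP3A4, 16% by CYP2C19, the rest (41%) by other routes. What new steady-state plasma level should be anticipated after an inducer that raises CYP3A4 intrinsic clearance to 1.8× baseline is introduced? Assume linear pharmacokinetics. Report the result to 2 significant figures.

The CYP3A4 pathway (43% of clearance) rises to 1.8× activity: 0.43 × 1.8 = 0.774.
CYP2C19 (16%) and the residual 41% are unaffected.
CL_new/CL_old = 0.774 + 0.16 + 0.41 = 1.344.
Steady-state plasma level ∝ 1/CL, so new value = 23.7 / 1.344 = 18 μmol/L.

18 μmol/L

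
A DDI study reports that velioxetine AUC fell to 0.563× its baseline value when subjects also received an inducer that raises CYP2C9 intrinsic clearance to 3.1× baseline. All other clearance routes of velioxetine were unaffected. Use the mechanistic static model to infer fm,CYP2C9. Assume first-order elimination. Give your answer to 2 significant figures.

Let fm be the CYP2C9 fraction. New clearance relative to baseline = fm × 3.1 + (1 − fm).
AUC ratio = 1 / (new CL fraction), so new CL fraction = 1 / 0.563 = 1.776.
fm × 3.1 + 1 − fm = 1.776  ⇒  fm × (3.1 − 1) = 0.7762  ⇒  fm = 0.37.

0.37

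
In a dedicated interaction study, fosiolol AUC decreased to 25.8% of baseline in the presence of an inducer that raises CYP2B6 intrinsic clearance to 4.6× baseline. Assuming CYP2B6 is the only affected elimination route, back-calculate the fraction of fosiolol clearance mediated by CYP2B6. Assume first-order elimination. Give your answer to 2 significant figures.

0.80

CL'/CL = 1 / 0.258 = 3.876
4.6·fm + (1 − fm) = 3.876
fm = (3.876 − 1) / (4.6 − 1) = 0.80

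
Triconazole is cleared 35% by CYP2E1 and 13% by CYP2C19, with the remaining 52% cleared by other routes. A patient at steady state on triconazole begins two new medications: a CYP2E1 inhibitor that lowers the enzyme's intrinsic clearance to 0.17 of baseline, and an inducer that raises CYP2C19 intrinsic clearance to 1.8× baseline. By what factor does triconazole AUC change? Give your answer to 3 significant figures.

The CYP2E1 pathway (35% of clearance) falls to 0.17× activity: 0.35 × 0.17 = 0.0595.
The CYP2C19 pathway (13% of clearance) rises to 1.8× activity: 0.13 × 1.8 = 0.234.
Non-CYP routes (52%) are unchanged.
Relative clearance = 0.0595 + 0.234 + 0.52 = 0.8135.
Because AUC varies inversely with clearance, the combined effect is 1 / 0.8135 = 1.23.

1.23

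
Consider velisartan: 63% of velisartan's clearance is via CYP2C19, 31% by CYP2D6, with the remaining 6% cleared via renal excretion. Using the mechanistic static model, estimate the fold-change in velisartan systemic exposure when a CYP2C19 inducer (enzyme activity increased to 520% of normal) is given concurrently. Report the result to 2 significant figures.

0.27

The CYP2C19 pathway (63% of clearance) is boosted to 5.2× activity: 0.63 × 5.2 = 3.276.
CYP2D6 (31%) and the residual 6% are unaffected.
CL_new/CL_old = 3.276 + 0.31 + 0.06 = 3.646.
Systemic exposure ratio = CL_old/CL_new = 1 / 3.646 = 0.27.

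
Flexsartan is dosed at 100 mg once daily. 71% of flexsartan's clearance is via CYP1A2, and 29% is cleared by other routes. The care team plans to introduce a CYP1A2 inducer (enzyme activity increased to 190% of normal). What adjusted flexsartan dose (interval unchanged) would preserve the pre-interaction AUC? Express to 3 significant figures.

The CYP1A2 pathway (71% of clearance) increases to 1.9× activity: 0.71 × 1.9 = 1.349.
The remaining 29% of clearance is unaffected.
CL_new/CL_old = 1.349 + 0.29 = 1.639.
Exposure is unchanged when dose changes in proportion to clearance. New dose = 100 mg × 1.639 = 164 mg.

164 mg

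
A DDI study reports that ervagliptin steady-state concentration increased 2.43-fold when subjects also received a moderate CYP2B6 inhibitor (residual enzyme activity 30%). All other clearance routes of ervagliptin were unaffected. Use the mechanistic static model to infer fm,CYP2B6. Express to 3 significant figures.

0.841

Call the CYP2B6 fraction fm. After the interaction, CL_new/CL_old = fm × 0.3 + (1 − fm).
Steady-state concentration ratio = 1 / (new CL fraction), so new CL fraction = 1 / 2.43 = 0.4115.
fm × 0.3 + 1 − fm = 0.4115  ⇒  fm × (0.3 − 1) = −0.5885  ⇒  fm = 0.841.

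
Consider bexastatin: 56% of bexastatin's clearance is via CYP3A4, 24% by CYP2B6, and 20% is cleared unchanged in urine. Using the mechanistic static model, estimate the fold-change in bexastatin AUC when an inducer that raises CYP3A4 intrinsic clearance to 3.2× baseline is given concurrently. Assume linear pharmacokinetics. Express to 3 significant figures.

The CYP3A4 pathway (56% of clearance) rises to 3.2× activity: 0.56 × 3.2 = 1.792.
CYP2B6 (24%) and the residual 20% are unaffected.
New clearance relative to baseline: 1.792 + 0.24 + 0.2 = 2.232.
AUC is inversely proportional to clearance, so the fold-change is 1 / 2.232 = 0.448.

0.448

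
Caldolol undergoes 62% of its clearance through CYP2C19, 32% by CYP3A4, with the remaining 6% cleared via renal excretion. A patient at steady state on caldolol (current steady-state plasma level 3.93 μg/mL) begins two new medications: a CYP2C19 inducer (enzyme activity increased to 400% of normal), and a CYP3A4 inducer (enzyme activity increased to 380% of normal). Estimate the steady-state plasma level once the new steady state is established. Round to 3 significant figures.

1.05 μg/mL

The CYP2C19 pathway (62% of clearance) rises to 4× activity: 0.62 × 4 = 2.48.
The CYP3A4 pathway (32% of clearance) rises to 3.8× activity: 0.32 × 3.8 = 1.216.
The remaining 6% of clearance is unaffected.
CL_new/CL_old = 2.48 + 1.216 + 0.06 = 3.756.
New steady-state plasma level = 3.93 / 3.756 = 1.05 μg/mL (concentration scales inversely with clearance).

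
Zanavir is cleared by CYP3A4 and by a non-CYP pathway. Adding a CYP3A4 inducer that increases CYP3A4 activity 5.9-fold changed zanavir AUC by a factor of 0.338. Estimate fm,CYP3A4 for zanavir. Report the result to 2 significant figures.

0.40

Let x = fm,CYP3A4. Because AUC ∝ 1/CL, relative clearance rose to 1/0.338 = 2.959.
Only the CYP3A4 route changed, so 2.959 = x·5.9 + (1 − x), giving x = 0.40.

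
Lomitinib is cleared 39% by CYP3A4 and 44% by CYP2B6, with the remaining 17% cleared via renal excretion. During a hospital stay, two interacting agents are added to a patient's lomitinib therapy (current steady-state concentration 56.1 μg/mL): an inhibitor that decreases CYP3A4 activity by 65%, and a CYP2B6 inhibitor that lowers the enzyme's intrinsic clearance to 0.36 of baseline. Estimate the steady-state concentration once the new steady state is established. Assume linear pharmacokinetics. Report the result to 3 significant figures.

121 μg/mL

CYP3A4: 0.39 × 0.35 = 0.1365
CYP2B6: 0.44 × 0.36 = 0.1584
Other: 0.17 (unchanged)
New clearance relative to baseline: 0.1365 + 0.1584 + 0.17 = 0.4649.
New steady-state concentration = 56.1 / 0.4649 = 121 μg/mL (concentration scales inversely with clearance).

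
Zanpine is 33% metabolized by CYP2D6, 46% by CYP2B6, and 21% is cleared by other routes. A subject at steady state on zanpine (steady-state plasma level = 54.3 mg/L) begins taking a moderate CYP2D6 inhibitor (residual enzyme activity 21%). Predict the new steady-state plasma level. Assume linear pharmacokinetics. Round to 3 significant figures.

73.4 mg/L

The CYP2D6 pathway (33% of clearance) drops to 0.21× activity: 0.33 × 0.21 = 0.0693.
CYP2B6 (46%) and the residual 21% are unaffected.
Relative clearance = 0.0693 + 0.46 + 0.21 = 0.7393.
With dosing unchanged, steady-state plasma level scales as 1/CL: 54.3 / 0.7393 = 73.4 mg/L.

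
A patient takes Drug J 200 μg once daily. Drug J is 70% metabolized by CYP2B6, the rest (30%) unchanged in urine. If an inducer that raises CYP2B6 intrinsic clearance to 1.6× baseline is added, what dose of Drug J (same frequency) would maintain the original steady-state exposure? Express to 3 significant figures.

284 μg

The CYP2B6 pathway (70% of clearance) rises to 1.6× activity: 0.7 × 1.6 = 1.12.
The remaining 30% of clearance is unaffected.
Relative clearance = 1.12 + 0.3 = 1.42.
Exposure is unchanged when dose changes in proportion to clearance. New dose = 200 μg × 1.42 = 284 μg.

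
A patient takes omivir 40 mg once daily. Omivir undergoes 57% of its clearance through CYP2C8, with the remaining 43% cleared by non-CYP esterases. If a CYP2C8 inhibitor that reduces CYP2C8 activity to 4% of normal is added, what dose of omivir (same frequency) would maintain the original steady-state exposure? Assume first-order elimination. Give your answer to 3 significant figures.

The CYP2C8 pathway (57% of clearance) falls to 0.04× activity: 0.57 × 0.04 = 0.0228.
The remaining 43% of clearance is unaffected.
New clearance relative to baseline: 0.0228 + 0.43 = 0.4528.
Css,avg = (dose rate)/CL, so holding Css fixed requires dose ∝ CL: 40 × 0.4528 = 18.1 mg.

18.1 mg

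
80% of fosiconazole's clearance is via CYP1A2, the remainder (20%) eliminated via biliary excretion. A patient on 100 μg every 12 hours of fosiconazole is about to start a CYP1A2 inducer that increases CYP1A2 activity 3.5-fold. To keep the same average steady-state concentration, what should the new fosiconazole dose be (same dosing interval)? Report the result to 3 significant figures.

CYP1A2: 0.8 × 3.5 = 2.8
Other: 0.2 (unchanged)
CL_new/CL_old = 2.8 + 0.2 = 3.
Css,avg = (dose rate)/CL, so holding Css fixed requires dose ∝ CL: 100 × 3 = 300 μg.

300 μg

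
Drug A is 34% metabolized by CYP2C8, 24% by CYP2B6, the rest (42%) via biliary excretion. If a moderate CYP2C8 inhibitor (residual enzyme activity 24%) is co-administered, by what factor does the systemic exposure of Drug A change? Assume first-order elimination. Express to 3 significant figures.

The CYP2C8 pathway (34% of clearance) falls to 0.24× activity: 0.34 × 0.24 = 0.0816.
CYP2B6 (24%) and the residual 42% are unaffected.
New clearance relative to baseline: 0.0816 + 0.24 + 0.42 = 0.7416.
Systemic exposure is inversely proportional to clearance, so the fold-change is 1 / 0.7416 = 1.35.

1.35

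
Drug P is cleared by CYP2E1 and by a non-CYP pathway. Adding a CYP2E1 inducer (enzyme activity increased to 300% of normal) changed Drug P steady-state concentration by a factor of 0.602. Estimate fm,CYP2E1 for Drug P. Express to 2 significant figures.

0.33

CL'/CL = 1 / 0.602 = 1.661
3·fm + (1 − fm) = 1.661
fm = (1.661 − 1) / (3 − 1) = 0.33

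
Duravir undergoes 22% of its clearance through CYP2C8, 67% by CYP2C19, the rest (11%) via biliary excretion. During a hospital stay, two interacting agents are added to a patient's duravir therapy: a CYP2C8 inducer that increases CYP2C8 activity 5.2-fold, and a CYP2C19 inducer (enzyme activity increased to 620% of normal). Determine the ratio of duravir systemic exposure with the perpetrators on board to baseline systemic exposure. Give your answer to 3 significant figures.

0.185

The CYP2C8 pathway (22% of clearance) increases to 5.2× activity: 0.22 × 5.2 = 1.144.
The CYP2C19 pathway (67% of clearance) is boosted to 6.2× activity: 0.67 × 6.2 = 4.154.
The remaining 11% of clearance is unaffected.
New clearance relative to baseline: 1.144 + 4.154 + 0.11 = 5.408.
Systemic exposure ∝ 1/CL: fold-change = 1 / 5.408 = 0.185.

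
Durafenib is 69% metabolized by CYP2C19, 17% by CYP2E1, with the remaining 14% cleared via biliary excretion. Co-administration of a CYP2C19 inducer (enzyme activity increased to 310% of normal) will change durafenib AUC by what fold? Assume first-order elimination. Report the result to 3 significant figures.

The CYP2C19 pathway (69% of clearance) is boosted to 3.1× activity: 0.69 × 3.1 = 2.139.
CYP2E1 (17%) and the residual 14% are unaffected.
CL_new/CL_old = 2.139 + 0.17 + 0.14 = 2.449.
AUC is inversely proportional to clearance, so the fold-change is 1 / 2.449 = 0.408.

0.408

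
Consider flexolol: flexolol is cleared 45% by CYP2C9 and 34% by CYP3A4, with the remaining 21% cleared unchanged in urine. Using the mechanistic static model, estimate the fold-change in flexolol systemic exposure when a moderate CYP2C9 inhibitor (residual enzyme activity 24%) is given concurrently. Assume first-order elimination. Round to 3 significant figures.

1.52

The CYP2C9 pathway (45% of clearance) is reduced to 0.24× activity: 0.45 × 0.24 = 0.108.
CYP3A4 (34%) and the residual 21% are unaffected.
New clearance relative to baseline: 0.108 + 0.34 + 0.21 = 0.658.
Systemic exposure is inversely proportional to clearance, so the fold-change is 1 / 0.658 = 1.52.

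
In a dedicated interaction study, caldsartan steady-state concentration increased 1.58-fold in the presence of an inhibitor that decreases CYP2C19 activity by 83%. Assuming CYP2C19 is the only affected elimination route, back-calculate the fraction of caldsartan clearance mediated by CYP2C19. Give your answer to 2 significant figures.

0.44

Let fm be the CYP2C19 fraction. New clearance relative to baseline = fm × 0.17 + (1 − fm).
Steady-state concentration ratio = 1 / (new CL fraction), so new CL fraction = 1 / 1.58 = 0.6329.
fm × 0.17 + 1 − fm = 0.6329  ⇒  fm × (0.17 − 1) = −0.3671  ⇒  fm = 0.44.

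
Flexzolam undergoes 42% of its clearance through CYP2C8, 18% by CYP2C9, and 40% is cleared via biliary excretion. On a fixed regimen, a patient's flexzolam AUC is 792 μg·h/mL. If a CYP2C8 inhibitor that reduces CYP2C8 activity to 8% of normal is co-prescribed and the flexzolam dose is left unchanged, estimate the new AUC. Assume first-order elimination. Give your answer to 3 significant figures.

CYP2C8: 0.42 × 0.08 = 0.0336
CYP2C9: 0.18 (unchanged)
Other: 0.4 (unchanged)
CL_new/CL_old = 0.0336 + 0.18 + 0.4 = 0.6136.
With dosing unchanged, AUC scales as 1/CL: 792 / 0.6136 = 1.29 × 10³ μg·h/mL.

1.29 × 10³ μg·h/mL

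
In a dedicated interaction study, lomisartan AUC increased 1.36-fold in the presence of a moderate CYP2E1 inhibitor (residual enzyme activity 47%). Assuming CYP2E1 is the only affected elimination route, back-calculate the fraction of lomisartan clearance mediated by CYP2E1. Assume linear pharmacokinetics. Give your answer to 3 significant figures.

Let x = fm,CYP2E1. Because AUC ∝ 1/CL, relative clearance fell to 1/1.36 = 0.7353.
Only the CYP2E1 route changed, so 0.7353 = x·0.47 + (1 − x), giving x = 0.499.

0.499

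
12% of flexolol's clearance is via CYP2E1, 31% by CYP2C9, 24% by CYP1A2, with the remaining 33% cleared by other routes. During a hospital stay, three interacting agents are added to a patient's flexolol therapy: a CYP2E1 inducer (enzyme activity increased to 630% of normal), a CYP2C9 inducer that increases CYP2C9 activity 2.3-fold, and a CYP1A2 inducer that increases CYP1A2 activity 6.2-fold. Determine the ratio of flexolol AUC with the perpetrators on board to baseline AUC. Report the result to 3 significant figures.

CYP2E1: 0.12 × 6.3 = 0.756
CYP2C9: 0.31 × 2.3 = 0.713
CYP1A2: 0.24 × 6.2 = 1.488
Other: 0.33 (unchanged)
Relative clearance = 0.756 + 0.713 + 1.488 + 0.33 = 3.287.
AUC ∝ 1/CL: fold-change = 1 / 3.287 = 0.304.

0.304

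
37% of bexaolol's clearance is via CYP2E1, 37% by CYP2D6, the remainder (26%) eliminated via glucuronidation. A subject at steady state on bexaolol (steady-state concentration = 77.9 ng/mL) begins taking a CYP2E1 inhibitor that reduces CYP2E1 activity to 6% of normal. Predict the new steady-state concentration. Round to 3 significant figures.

The CYP2E1 pathway (37% of clearance) is reduced to 0.06× activity: 0.37 × 0.06 = 0.0222.
CYP2D6 (37%) and the residual 26% are unaffected.
Relative clearance = 0.0222 + 0.37 + 0.26 = 0.6522.
New steady-state concentration = baseline ÷ relative clearance = 77.9 / 0.6522 = 119 ng/mL.

119 ng/mL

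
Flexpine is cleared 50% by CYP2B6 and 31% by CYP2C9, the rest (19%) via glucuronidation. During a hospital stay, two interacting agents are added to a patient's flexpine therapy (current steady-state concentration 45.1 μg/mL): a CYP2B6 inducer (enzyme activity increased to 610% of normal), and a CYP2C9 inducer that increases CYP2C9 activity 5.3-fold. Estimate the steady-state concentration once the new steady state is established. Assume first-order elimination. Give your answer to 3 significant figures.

The CYP2B6 pathway (50% of clearance) increases to 6.1× activity: 0.5 × 6.1 = 3.05.
The CYP2C9 pathway (31% of clearance) increases to 5.3× activity: 0.31 × 5.3 = 1.643.
Non-CYP routes (19%) are unchanged.
Relative clearance = 3.05 + 1.643 + 0.19 = 4.883.
New steady-state concentration = 45.1 / 4.883 = 9.24 μg/mL (concentration scales inversely with clearance).

9.24 μg/mL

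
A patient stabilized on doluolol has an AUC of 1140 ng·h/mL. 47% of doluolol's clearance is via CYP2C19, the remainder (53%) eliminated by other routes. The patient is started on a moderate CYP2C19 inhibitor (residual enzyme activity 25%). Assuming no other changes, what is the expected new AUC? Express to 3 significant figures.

1.76 × 10³ ng·h/mL

CYP2C19: 0.47 × 0.25 = 0.1175
Other: 0.53 (unchanged)
CL_new/CL_old = 0.1175 + 0.53 = 0.6475.
With dosing unchanged, AUC scales as 1/CL: 1140 / 0.6475 = 1.76 × 10³ ng·h/mL.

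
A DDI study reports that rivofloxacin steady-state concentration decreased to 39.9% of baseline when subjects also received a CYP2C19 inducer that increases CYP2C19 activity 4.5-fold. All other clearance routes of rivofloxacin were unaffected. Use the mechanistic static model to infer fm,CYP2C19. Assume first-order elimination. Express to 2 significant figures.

0.43

Let fm be the CYP2C19 fraction. New clearance relative to baseline = fm × 4.5 + (1 − fm).
Steady-state concentration ratio = 1 / (new CL fraction), so new CL fraction = 1 / 0.399 = 2.506.
fm × 4.5 + 1 − fm = 2.506  ⇒  fm × (4.5 − 1) = 1.506  ⇒  fm = 0.43.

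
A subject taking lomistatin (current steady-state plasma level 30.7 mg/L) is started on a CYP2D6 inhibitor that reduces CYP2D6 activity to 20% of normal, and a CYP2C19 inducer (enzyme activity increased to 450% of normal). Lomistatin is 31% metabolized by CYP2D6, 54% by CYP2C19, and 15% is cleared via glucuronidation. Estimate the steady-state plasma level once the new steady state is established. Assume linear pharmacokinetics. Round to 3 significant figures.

The CYP2D6 pathway (31% of clearance) falls to 0.2× activity: 0.31 × 0.2 = 0.062.
The CYP2C19 pathway (54% of clearance) is boosted to 4.5× activity: 0.54 × 4.5 = 2.43.
The remaining 15% of clearance is unaffected.
Relative clearance = 0.062 + 2.43 + 0.15 = 2.642.
Steady-state plasma level ∝ 1/CL: new value = 30.7 / 2.642 = 11.6 mg/L.

11.6 mg/L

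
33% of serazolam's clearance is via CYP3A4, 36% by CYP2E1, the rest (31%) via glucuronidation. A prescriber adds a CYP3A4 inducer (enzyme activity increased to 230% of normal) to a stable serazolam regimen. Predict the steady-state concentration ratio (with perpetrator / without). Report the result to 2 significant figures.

0.70

The CYP3A4 pathway (33% of clearance) is boosted to 2.3× activity: 0.33 × 2.3 = 0.759.
CYP2E1 (36%) and the residual 31% are unaffected.
CL_new/CL_old = 0.759 + 0.36 + 0.31 = 1.429.
Steady-state concentration is inversely proportional to clearance, so the fold-change is 1 / 1.429 = 0.70.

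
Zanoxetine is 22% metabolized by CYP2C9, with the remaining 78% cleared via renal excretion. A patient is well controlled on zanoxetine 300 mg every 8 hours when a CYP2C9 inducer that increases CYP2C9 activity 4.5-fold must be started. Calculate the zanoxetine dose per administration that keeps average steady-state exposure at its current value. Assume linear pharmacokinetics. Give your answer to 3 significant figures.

531 mg

CYP2C9: 0.22 × 4.5 = 0.99
Other: 0.78 (unchanged)
New clearance relative to baseline: 0.99 + 0.78 = 1.77.
Css,avg = (dose rate)/CL, so holding Css fixed requires dose ∝ CL: 300 × 1.77 = 531 mg.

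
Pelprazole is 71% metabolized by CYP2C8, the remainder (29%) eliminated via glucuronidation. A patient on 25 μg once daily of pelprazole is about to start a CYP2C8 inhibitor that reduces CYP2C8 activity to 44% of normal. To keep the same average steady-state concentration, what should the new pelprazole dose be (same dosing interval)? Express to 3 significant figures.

15.1 μg

The CYP2C8 pathway (71% of clearance) falls to 0.44× activity: 0.71 × 0.44 = 0.3124.
The remaining 29% of clearance is unaffected.
Relative clearance = 0.3124 + 0.29 = 0.6024.
Css,avg = (dose rate)/CL, so holding Css fixed requires dose ∝ CL: 25 × 0.6024 = 15.1 μg.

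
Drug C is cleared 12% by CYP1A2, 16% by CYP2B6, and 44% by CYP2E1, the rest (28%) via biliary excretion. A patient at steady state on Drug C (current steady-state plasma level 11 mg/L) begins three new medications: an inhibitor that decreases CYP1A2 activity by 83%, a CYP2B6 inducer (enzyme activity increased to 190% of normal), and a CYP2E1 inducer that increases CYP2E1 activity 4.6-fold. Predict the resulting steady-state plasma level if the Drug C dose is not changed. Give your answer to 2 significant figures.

4.2 mg/L

The CYP1A2 pathway (12% of clearance) drops to 0.17× activity: 0.12 × 0.17 = 0.0204.
The CYP2B6 pathway (16% of clearance) increases to 1.9× activity: 0.16 × 1.9 = 0.304.
The CYP2E1 pathway (44% of clearance) increases to 4.6× activity: 0.44 × 4.6 = 2.024.
Non-CYP routes (28%) are unchanged.
CL_new/CL_old = 0.0204 + 0.304 + 2.024 + 0.28 = 2.6284.
Steady-state plasma level ∝ 1/CL: new value = 11 / 2.6284 = 4.2 mg/L.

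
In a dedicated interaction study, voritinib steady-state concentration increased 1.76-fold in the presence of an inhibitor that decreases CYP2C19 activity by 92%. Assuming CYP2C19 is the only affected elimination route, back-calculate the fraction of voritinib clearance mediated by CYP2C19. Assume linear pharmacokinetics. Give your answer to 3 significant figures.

0.469

CL'/CL = 1 / 1.76 = 0.5682
0.08·fm + (1 − fm) = 0.5682
fm = (0.5682 − 1) / (0.08 − 1) = 0.469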